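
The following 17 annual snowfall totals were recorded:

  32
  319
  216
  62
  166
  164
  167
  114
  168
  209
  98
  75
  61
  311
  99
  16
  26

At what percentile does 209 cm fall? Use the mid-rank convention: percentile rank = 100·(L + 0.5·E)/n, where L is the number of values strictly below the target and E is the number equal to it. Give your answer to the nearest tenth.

Sorted: 16, 26, 32, 61, 62, 75, 98, 99, 114, 164, 166, 167, 168, 209, 216, 311, 319.
Count below 209: L = 13; count equal: E = 1; n = 17.
Percentile rank = 100·(13 + 0.5·1)/17 = 100·13.5/17 = 79.41.

79.4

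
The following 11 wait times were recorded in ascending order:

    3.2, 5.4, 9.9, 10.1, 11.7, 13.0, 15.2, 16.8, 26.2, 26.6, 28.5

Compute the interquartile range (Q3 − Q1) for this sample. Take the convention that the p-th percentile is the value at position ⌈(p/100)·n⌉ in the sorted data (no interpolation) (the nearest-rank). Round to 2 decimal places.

n = 11.
P25: rank ⌈25/100·11⌉ = 3 → 9.9.
P75: rank ⌈75/100·11⌉ = 9 → 26.2.
Difference: 26.2 − 9.9 = 16.3.

16.30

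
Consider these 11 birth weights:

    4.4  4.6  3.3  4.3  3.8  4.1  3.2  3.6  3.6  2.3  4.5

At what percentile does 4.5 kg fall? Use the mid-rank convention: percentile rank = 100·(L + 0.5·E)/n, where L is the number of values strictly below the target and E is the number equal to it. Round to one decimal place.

Sorted: 2.3, 3.2, 3.3, 3.6, 3.6, 3.8, 4.1, 4.3, 4.4, 4.5, 4.6.
Count below 4.5: L = 9; count equal: E = 1; n = 11.
Percentile rank = 100·(9 + 0.5·1)/11 = 100·9.5/11 = 86.36.

86.4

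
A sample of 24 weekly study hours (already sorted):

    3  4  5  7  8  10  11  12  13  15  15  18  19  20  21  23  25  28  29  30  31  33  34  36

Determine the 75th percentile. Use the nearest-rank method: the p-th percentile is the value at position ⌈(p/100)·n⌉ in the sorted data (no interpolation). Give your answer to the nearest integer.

n = 24.
Position = ⌈75/100 · 24⌉ = ⌈18⌉ = 18.
The value at rank 18 is 28.

28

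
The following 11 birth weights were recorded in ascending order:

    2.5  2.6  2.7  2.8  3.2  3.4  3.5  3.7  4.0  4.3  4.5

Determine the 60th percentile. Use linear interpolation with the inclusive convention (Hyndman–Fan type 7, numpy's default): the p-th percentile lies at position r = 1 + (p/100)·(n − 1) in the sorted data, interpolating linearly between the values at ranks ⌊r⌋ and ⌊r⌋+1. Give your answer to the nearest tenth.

n = 11.
r = 1 + (60/100)·(11 − 1) = 1 + 6 = 7.
r is an integer, so P60 is the value at rank 7: 3.5.

3.5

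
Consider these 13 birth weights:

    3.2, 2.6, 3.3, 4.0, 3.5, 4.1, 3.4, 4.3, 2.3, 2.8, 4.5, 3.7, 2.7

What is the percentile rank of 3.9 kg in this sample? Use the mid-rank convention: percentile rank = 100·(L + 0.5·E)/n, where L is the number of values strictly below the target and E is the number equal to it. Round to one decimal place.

69.2

Sorted: 2.3, 2.6, 2.7, 2.8, 3.2, 3.3, 3.4, 3.5, 3.7, 4.0, 4.1, 4.3, 4.5.
Count below 3.9: L = 9; count equal: E = 0; n = 13.
Percentile rank = 100·(9 + 0.5·0)/13 = 100·9/13 = 69.23.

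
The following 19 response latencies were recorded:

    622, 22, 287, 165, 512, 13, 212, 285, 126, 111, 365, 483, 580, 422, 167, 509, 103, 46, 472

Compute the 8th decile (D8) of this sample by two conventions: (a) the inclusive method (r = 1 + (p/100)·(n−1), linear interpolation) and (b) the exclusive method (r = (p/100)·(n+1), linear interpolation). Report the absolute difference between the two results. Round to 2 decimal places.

Sorted: 13, 22, 46, 103, 111, 126, 165, 167, 212, 285, 287, 365, 422, 472, 483, 509, 512, 580, 622.
n = 19.
(a) r = 15.4; between ranks 15 (483) and 16 (509): 493.4.
(b) r = 16 → value at rank 16 = 509.
|493.4 − 509| = 15.6.

15.60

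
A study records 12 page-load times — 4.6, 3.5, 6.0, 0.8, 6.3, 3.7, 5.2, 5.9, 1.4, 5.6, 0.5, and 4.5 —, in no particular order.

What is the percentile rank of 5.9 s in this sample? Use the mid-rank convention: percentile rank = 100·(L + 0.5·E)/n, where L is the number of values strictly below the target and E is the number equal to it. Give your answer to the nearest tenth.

Sorted: 0.5, 0.8, 1.4, 3.5, 3.7, 4.5, 4.6, 5.2, 5.6, 5.9, 6.0, 6.3.
Count below 5.9: L = 9; count equal: E = 1; n = 12.
Percentile rank = 100·(9 + 0.5·1)/12 = 100·9.5/12 = 79.17.

79.2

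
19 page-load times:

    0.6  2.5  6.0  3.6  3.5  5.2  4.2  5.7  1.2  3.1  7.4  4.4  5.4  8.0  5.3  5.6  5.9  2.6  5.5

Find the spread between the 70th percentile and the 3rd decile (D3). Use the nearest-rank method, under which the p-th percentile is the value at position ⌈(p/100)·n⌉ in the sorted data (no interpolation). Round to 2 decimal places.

2.10

Sorted: 0.6, 1.2, 2.5, 2.6, 3.1, 3.5, 3.6, 4.2, 4.4, 5.2, 5.3, 5.4, 5.5, 5.6, 5.7, 5.9, 6.0, 7.4, 8.0.
n = 19.
P30: rank ⌈30/100·19⌉ = 6 → 3.5.
P70: rank ⌈70/100·19⌉ = 14 → 5.6.
Difference: 5.6 − 3.5 = 2.1.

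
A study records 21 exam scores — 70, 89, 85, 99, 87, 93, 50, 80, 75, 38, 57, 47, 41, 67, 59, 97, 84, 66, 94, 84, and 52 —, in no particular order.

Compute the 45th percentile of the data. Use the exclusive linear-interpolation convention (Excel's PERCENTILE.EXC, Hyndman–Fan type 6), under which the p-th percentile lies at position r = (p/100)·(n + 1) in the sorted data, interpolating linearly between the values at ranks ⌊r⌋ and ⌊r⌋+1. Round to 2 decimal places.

69.70

Sorted: 38, 41, 47, 50, 52, 57, 59, 66, 67, 70, 75, 80, 84, 84, 85, 87, 89, 93, 94, 97, 99.
n = 21.
r = (45/100)·(21 + 1) = 9.9.
Rank 9 is 67 and rank 10 is 70.
Interpolate: 67 + 0.9·(70 − 67) = 67 + 0.9·3 = 69.7.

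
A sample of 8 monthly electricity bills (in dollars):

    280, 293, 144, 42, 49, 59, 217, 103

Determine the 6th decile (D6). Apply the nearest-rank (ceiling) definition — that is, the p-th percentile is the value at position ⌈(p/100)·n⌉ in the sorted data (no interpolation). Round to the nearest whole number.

Sorted: 42, 49, 59, 103, 144, 217, 280, 293.
n = 8.
Position = ⌈60/100 · 8⌉ = ⌈4.8⌉ = 5.
The value at rank 5 is 144.

144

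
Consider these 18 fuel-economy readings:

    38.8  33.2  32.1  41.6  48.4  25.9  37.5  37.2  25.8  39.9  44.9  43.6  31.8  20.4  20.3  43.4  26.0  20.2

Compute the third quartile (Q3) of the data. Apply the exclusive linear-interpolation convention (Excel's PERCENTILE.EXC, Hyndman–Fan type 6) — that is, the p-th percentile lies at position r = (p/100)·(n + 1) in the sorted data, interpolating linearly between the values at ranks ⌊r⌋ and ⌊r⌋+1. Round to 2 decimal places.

42.05

Sorted: 20.2, 20.3, 20.4, 25.8, 25.9, 26.0, 31.8, 32.1, 33.2, 37.2, 37.5, 38.8, 39.9, 41.6, 43.4, 43.6, 44.9, 48.4.
n = 18.
r = (75/100)·(18 + 1) = 14.25.
Rank 14 is 41.6 and rank 15 is 43.4.
Interpolate: 41.6 + 0.25·(43.4 − 41.6) = 41.6 + 0.25·1.8 = 42.05.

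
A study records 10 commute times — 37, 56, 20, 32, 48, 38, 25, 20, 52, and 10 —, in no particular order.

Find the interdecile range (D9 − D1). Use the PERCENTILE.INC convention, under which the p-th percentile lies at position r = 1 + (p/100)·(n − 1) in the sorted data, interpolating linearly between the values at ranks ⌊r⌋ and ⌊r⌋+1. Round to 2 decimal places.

33.40

Sorted: 10, 20, 20, 25, 32, 37, 38, 48, 52, 56.
n = 10.
P10: r = 1.9; ranks 1–2 are 10, 20; interpolating gives 19.
P90: r = 9.1; ranks 9–10 are 52, 56; interpolating gives 52.4.
Difference: 52.4 − 19 = 33.4.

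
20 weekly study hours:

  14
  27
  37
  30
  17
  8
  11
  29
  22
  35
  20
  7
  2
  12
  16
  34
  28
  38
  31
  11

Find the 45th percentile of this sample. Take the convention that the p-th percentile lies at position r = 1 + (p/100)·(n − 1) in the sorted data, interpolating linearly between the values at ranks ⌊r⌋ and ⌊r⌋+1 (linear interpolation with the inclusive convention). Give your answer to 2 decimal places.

Sorted: 2, 7, 8, 11, 11, 12, 14, 16, 17, 20, 22, 27, 28, 29, 30, 31, 34, 35, 37, 38.
n = 20.
r = 1 + (45/100)·(20 − 1) = 1 + 8.55 = 9.55.
Rank 9 is 17 and rank 10 is 20.
Interpolate: 17 + 0.55·(20 − 17) = 17 + 0.55·3 = 18.65.

18.65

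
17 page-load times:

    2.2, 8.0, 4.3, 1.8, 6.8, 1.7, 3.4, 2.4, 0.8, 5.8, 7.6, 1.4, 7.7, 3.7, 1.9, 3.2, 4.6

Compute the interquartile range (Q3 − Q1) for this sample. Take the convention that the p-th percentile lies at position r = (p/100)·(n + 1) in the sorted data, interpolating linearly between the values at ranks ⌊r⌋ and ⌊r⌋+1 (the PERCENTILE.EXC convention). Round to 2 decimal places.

4.45

Sorted: 0.8, 1.4, 1.7, 1.8, 1.9, 2.2, 2.4, 3.2, 3.4, 3.7, 4.3, 4.6, 5.8, 6.8, 7.6, 7.7, 8.0.
n = 17.
P25: r = 4.5; ranks 4–5 are 1.8, 1.9; interpolating gives 1.85.
P75: r = 13.5; ranks 13–14 are 5.8, 6.8; interpolating gives 6.3.
Difference: 6.3 − 1.85 = 4.45.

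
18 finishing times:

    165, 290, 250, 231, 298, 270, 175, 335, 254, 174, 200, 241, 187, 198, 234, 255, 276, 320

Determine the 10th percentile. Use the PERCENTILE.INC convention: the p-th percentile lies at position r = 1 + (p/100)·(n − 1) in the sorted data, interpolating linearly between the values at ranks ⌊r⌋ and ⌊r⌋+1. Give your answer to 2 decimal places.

Sorted: 165, 174, 175, 187, 198, 200, 231, 234, 241, 250, 254, 255, 270, 276, 290, 298, 320, 335.
n = 18.
r = 1 + (10/100)·(18 − 1) = 1 + 1.7 = 2.7.
Rank 2 is 174 and rank 3 is 175.
Interpolate: 174 + 0.7·(175 − 174) = 174 + 0.7·1 = 174.7.

174.70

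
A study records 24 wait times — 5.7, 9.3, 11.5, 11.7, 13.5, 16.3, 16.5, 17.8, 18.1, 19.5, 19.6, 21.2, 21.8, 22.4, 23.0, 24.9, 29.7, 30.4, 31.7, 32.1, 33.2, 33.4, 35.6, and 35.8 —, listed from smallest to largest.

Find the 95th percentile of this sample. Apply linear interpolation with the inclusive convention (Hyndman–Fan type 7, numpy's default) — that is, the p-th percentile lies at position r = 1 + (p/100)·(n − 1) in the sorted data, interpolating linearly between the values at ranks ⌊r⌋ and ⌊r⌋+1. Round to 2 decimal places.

n = 24.
r = 1 + (95/100)·(24 − 1) = 1 + 21.85 = 22.85.
Rank 22 is 33.4 and rank 23 is 35.6.
Interpolate: 33.4 + 0.85·(35.6 − 33.4) = 33.4 + 0.85·2.2 = 35.27.

35.27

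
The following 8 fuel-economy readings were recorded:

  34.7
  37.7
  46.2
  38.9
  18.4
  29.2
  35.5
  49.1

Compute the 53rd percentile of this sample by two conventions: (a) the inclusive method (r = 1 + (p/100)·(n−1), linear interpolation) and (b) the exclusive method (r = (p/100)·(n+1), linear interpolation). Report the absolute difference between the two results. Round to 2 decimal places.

0.13

Sorted: 18.4, 29.2, 34.7, 35.5, 37.7, 38.9, 46.2, 49.1.
n = 8.
(a) r = 4.71; between ranks 4 (35.5) and 5 (37.7): 37.062.
(b) r = 4.77; between ranks 4 (35.5) and 5 (37.7): 37.194.
|37.062 − 37.194| = 0.132.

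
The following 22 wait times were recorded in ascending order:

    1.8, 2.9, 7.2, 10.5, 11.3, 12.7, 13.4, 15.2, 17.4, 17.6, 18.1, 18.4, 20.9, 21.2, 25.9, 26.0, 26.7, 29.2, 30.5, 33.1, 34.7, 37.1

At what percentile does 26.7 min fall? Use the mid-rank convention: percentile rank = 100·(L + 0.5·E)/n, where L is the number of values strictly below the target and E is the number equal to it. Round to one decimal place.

Count below 26.7: L = 16; count equal: E = 1; n = 22.
Percentile rank = 100·(16 + 0.5·1)/22 = 100·16.5/22 = 75.

75.0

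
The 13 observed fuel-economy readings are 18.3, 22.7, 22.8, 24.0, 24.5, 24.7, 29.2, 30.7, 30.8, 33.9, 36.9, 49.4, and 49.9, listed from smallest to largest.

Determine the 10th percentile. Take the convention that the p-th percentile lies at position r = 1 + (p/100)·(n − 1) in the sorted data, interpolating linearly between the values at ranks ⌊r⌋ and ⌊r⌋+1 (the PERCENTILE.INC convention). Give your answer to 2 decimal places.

n = 13.
r = 1 + (10/100)·(13 − 1) = 1 + 1.2 = 2.2.
Rank 2 is 22.7 and rank 3 is 22.8.
Interpolate: 22.7 + 0.2·(22.8 − 22.7) = 22.7 + 0.2·0.1 = 22.72.

22.72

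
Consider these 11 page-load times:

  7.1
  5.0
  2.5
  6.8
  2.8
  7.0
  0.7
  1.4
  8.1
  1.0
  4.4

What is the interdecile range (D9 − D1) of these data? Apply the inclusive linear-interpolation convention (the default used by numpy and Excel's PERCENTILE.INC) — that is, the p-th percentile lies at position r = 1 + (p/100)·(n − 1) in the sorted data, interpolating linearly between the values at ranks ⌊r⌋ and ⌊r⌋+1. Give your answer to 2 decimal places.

Sorted: 0.7, 1.0, 1.4, 2.5, 2.8, 4.4, 5.0, 6.8, 7.0, 7.1, 8.1.
n = 11.
P10: r = 2 (integer) → 1.
P90: r = 10 (integer) → 7.1.
Difference: 7.1 − 1 = 6.1.

6.10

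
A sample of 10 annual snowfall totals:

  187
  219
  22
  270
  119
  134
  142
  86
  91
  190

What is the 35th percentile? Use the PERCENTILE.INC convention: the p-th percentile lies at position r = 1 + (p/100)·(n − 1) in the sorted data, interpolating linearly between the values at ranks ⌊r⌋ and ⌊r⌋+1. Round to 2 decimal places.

121.25

Sorted: 22, 86, 91, 119, 134, 142, 187, 190, 219, 270.
n = 10.
r = 1 + (35/100)·(10 − 1) = 1 + 3.15 = 4.15.
Rank 4 is 119 and rank 5 is 134.
Interpolate: 119 + 0.15·(134 − 119) = 119 + 0.15·15 = 121.25.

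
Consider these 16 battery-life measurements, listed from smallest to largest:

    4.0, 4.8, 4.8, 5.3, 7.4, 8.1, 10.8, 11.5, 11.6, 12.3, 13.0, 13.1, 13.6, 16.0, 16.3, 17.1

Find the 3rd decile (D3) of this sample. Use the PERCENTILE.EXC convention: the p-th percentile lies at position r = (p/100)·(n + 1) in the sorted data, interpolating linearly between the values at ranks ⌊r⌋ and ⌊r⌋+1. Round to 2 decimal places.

7.47

n = 16.
r = (30/100)·(16 + 1) = 5.1.
Rank 5 is 7.4 and rank 6 is 8.1.
Interpolate: 7.4 + 0.1·(8.1 − 7.4) = 7.4 + 0.1·0.7 = 7.47.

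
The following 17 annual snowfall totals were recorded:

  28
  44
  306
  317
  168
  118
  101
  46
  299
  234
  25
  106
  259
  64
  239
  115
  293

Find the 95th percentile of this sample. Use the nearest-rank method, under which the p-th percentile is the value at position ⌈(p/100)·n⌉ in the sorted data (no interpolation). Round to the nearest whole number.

Sorted: 25, 28, 44, 46, 64, 101, 106, 115, 118, 168, 234, 239, 259, 293, 299, 306, 317.
n = 17.
Position = ⌈95/100 · 17⌉ = ⌈16.15⌉ = 17.
The value at rank 17 is 317.

317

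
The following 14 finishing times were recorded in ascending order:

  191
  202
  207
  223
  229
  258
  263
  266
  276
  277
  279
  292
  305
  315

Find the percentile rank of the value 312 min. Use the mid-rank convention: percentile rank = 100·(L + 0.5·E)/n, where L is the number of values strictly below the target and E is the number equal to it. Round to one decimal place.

92.9

Count below 312: L = 13; count equal: E = 0; n = 14.
Percentile rank = 100·(13 + 0.5·0)/14 = 100·13/14 = 92.86.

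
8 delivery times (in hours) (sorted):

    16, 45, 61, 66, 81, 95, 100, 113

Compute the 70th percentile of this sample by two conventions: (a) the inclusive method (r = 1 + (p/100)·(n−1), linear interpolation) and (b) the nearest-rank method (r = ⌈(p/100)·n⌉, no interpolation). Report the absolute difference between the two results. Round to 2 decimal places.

1.40

n = 8.
(a) r = 5.9; between ranks 5 (81) and 6 (95): 93.6.
(b) the nearest-rank method: rank 6 → 95.
|93.6 − 95| = 1.4.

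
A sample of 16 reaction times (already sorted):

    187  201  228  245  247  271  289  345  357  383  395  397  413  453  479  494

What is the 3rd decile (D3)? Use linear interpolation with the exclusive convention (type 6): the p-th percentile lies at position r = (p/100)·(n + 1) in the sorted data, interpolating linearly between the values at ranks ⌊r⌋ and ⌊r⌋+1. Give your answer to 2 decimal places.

249.40

n = 16.
r = (30/100)·(16 + 1) = 5.1.
Rank 5 is 247 and rank 6 is 271.
Interpolate: 247 + 0.1·(271 − 247) = 247 + 0.1·24 = 249.4.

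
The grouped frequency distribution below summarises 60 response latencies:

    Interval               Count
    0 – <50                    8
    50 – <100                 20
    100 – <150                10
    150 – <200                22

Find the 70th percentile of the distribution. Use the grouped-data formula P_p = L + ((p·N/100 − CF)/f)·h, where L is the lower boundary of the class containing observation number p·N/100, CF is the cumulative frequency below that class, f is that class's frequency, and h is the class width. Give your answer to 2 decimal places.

N = 60; target position k = 70/100 · 60 = 42.
Cumulative frequencies: 8, 28, 38, 60.
Observation 42 falls in the class 150 – <200.
L = 150, CF = 38, f = 22, h = 50.
P70 = 150 + ((42 − 38)/22)·50 = 150 + 9.09091 = 159.091.

159.09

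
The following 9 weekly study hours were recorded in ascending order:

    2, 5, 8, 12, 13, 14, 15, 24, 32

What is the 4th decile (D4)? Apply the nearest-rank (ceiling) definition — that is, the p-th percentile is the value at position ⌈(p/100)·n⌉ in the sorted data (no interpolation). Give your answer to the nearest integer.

12

n = 9.
Position = ⌈40/100 · 9⌉ = ⌈3.6⌉ = 4.
The value at rank 4 is 12.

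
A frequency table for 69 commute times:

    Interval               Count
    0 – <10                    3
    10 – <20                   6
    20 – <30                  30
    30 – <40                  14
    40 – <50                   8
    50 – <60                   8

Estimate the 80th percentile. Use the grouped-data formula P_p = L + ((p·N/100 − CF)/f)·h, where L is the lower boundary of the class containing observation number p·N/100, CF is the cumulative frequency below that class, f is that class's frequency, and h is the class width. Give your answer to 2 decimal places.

42.75

N = 69; target position k = 80/100 · 69 = 55.2.
Cumulative frequencies: 3, 9, 39, 53, 61, 69.
Observation 55.2 falls in the class 40 – <50.
L = 40, CF = 53, f = 8, h = 10.
P80 = 40 + ((55.2 − 53)/8)·10 = 40 + 2.75 = 42.75.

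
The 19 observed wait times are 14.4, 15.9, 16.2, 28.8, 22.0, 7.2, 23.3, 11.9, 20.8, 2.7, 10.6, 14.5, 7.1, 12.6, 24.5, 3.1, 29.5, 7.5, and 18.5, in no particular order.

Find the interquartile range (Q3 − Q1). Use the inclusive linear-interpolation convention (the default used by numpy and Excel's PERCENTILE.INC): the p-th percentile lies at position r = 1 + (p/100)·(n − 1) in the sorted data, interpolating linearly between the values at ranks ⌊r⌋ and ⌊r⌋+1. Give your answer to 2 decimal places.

Sorted: 2.7, 3.1, 7.1, 7.2, 7.5, 10.6, 11.9, 12.6, 14.4, 14.5, 15.9, 16.2, 18.5, 20.8, 22.0, 23.3, 24.5, 28.8, 29.5.
n = 19.
P25: r = 5.5; ranks 5–6 are 7.5, 10.6; interpolating gives 9.05.
P75: r = 14.5; ranks 14–15 are 20.8, 22.0; interpolating gives 21.4.
Difference: 21.4 − 9.05 = 12.35.

12.35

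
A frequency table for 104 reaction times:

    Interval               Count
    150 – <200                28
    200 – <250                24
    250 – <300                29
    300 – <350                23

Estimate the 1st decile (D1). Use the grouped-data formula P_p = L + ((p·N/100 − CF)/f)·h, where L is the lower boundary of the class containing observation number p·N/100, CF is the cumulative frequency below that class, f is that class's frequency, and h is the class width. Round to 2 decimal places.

N = 104; target position k = 10/100 · 104 = 10.4.
Cumulative frequencies: 28, 52, 81, 104.
Observation 10.4 falls in the class 150 – <200.
L = 150, CF = 0, f = 28, h = 50.
P10 = 150 + ((10.4 − 0)/28)·50 = 150 + 18.5714 = 168.571.

168.57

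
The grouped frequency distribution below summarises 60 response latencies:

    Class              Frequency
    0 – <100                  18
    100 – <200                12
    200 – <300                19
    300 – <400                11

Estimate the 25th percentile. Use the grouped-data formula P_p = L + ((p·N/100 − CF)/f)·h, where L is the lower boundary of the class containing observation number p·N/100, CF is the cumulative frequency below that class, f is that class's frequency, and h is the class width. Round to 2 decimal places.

N = 60; target position k = 25/100 · 60 = 15.
Cumulative frequencies: 18, 30, 49, 60.
Observation 15 falls in the class 0 – <100.
L = 0, CF = 0, f = 18, h = 100.
P25 = 0 + ((15 − 0)/18)·100 = 0 + 83.3333 = 83.3333.

83.33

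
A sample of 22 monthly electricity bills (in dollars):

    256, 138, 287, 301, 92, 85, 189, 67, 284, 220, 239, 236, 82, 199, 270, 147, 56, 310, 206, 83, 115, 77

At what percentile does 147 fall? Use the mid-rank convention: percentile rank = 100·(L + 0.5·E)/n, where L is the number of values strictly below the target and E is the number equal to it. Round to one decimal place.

Sorted: 56, 67, 77, 82, 83, 85, 92, 115, 138, 147, 189, 199, 206, 220, 236, 239, 256, 270, 284, 287, 301, 310.
Count below 147: L = 9; count equal: E = 1; n = 22.
Percentile rank = 100·(9 + 0.5·1)/22 = 100·9.5/22 = 43.18.

43.2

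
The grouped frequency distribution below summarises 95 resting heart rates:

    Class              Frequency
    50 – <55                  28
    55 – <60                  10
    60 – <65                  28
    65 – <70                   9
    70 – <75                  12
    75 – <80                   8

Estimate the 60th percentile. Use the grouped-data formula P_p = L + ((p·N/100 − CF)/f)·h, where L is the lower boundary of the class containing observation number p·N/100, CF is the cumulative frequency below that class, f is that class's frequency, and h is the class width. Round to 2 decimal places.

63.39

N = 95; target position k = 60/100 · 95 = 57.
Cumulative frequencies: 28, 38, 66, 75, 87, 95.
Observation 57 falls in the class 60 – <65.
L = 60, CF = 38, f = 28, h = 5.
P60 = 60 + ((57 − 38)/28)·5 = 60 + 3.39286 = 63.3929.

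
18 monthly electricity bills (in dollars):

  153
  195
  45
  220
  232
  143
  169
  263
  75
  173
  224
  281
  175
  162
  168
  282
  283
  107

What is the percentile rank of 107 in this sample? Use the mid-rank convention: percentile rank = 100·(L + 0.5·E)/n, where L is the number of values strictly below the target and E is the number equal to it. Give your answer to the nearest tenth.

13.9

Sorted: 45, 75, 107, 143, 153, 162, 168, 169, 173, 175, 195, 220, 224, 232, 263, 281, 282, 283.
Count below 107: L = 2; count equal: E = 1; n = 18.
Percentile rank = 100·(2 + 0.5·1)/18 = 100·2.5/18 = 13.89.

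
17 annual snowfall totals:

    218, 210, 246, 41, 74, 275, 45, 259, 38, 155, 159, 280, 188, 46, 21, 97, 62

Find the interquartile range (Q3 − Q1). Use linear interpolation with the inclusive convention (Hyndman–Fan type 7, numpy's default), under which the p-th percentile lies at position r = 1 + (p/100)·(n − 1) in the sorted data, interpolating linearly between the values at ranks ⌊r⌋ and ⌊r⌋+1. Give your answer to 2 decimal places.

172.00

Sorted: 21, 38, 41, 45, 46, 62, 74, 97, 155, 159, 188, 210, 218, 246, 259, 275, 280.
n = 17.
P25: r = 5 (integer) → 46.
P75: r = 13 (integer) → 218.
Difference: 218 − 46 = 172.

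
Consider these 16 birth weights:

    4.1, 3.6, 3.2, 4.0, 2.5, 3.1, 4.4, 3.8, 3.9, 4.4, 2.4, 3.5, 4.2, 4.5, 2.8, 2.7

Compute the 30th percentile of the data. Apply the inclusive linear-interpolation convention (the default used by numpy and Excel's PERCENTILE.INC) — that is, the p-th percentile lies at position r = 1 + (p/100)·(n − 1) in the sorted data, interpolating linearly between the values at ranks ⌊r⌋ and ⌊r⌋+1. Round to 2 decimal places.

3.15

Sorted: 2.4, 2.5, 2.7, 2.8, 3.1, 3.2, 3.5, 3.6, 3.8, 3.9, 4.0, 4.1, 4.2, 4.4, 4.4, 4.5.
n = 16.
r = 1 + (30/100)·(16 − 1) = 1 + 4.5 = 5.5.
Rank 5 is 3.1 and rank 6 is 3.2.
Interpolate: 3.1 + 0.5·(3.2 − 3.1) = 3.1 + 0.5·0.1 = 3.15.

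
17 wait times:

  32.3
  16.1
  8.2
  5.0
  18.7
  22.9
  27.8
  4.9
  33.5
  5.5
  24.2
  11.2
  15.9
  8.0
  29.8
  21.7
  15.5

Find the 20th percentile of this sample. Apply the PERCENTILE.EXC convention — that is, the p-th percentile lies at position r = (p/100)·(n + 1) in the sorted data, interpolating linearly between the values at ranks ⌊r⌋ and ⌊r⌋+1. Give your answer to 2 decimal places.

7.00

Sorted: 4.9, 5.0, 5.5, 8.0, 8.2, 11.2, 15.5, 15.9, 16.1, 18.7, 21.7, 22.9, 24.2, 27.8, 29.8, 32.3, 33.5.
n = 17.
r = (20/100)·(17 + 1) = 3.6.
Rank 3 is 5.5 and rank 4 is 8.0.
Interpolate: 5.5 + 0.6·(8.0 − 5.5) = 5.5 + 0.6·2.5 = 7.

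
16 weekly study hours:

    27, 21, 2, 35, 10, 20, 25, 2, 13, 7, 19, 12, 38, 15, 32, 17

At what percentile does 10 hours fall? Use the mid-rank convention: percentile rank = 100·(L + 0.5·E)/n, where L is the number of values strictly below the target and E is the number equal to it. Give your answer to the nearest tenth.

Sorted: 2, 2, 7, 10, 12, 13, 15, 17, 19, 20, 21, 25, 27, 32, 35, 38.
Count below 10: L = 3; count equal: E = 1; n = 16.
Percentile rank = 100·(3 + 0.5·1)/16 = 100·3.5/16 = 21.88.

21.9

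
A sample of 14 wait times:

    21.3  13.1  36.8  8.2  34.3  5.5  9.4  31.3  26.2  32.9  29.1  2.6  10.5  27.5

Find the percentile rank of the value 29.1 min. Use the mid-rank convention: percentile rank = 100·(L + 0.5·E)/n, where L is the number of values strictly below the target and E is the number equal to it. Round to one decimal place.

67.9

Sorted: 2.6, 5.5, 8.2, 9.4, 10.5, 13.1, 21.3, 26.2, 27.5, 29.1, 31.3, 32.9, 34.3, 36.8.
Count below 29.1: L = 9; count equal: E = 1; n = 14.
Percentile rank = 100·(9 + 0.5·1)/14 = 100·9.5/14 = 67.86.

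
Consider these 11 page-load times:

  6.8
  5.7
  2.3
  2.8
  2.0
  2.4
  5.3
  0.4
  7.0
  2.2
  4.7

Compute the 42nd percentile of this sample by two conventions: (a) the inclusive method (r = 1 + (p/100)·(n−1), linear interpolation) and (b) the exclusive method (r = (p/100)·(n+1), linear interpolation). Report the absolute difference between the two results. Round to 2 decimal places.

0.06

Sorted: 0.4, 2.0, 2.2, 2.3, 2.4, 2.8, 4.7, 5.3, 5.7, 6.8, 7.0.
n = 11.
(a) r = 5.2; between ranks 5 (2.4) and 6 (2.8): 2.48.
(b) r = 5.04; between ranks 5 (2.4) and 6 (2.8): 2.416.
|2.48 − 2.416| = 0.064.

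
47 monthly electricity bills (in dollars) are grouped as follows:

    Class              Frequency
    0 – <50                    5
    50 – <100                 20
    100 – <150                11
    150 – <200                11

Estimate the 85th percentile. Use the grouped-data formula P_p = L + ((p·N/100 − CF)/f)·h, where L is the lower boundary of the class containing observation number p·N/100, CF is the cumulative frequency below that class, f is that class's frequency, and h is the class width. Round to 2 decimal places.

N = 47; target position k = 85/100 · 47 = 39.95.
Cumulative frequencies: 5, 25, 36, 47.
Observation 39.95 falls in the class 150 – <200.
L = 150, CF = 36, f = 11, h = 50.
P85 = 150 + ((39.95 − 36)/11)·50 = 150 + 17.9545 = 167.955.

167.95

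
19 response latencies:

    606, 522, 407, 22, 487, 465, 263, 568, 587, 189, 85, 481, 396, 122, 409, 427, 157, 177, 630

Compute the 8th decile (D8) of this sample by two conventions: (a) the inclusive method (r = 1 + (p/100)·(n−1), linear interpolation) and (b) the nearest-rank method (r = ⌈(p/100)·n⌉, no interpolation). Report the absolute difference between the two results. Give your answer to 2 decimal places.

27.60

Sorted: 22, 85, 122, 157, 177, 189, 263, 396, 407, 409, 427, 465, 481, 487, 522, 568, 587, 606, 630.
n = 19.
(a) r = 15.4; between ranks 15 (522) and 16 (568): 540.4.
(b) the nearest-rank method: rank 16 → 568.
|540.4 − 568| = 27.6.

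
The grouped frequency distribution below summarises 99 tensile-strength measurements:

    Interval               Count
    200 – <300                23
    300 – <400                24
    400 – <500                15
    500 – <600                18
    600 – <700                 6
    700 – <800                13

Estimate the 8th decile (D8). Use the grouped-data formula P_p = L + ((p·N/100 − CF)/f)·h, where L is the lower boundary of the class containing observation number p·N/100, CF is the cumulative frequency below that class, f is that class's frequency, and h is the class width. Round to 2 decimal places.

595.56

N = 99; target position k = 80/100 · 99 = 79.2.
Cumulative frequencies: 23, 47, 62, 80, 86, 99.
Observation 79.2 falls in the class 500 – <600.
L = 500, CF = 62, f = 18, h = 100.
P80 = 500 + ((79.2 − 62)/18)·100 = 500 + 95.5556 = 595.556.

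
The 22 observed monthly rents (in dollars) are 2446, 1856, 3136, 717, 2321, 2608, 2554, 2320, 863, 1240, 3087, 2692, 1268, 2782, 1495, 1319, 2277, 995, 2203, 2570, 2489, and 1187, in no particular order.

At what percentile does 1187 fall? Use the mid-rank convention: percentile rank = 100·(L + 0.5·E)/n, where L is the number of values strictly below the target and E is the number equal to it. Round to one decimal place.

Sorted: 717, 863, 995, 1187, 1240, 1268, 1319, 1495, 1856, 2203, 2277, 2320, 2321, 2446, 2489, 2554, 2570, 2608, 2692, 2782, 3087, 3136.
Count below 1187: L = 3; count equal: E = 1; n = 22.
Percentile rank = 100·(3 + 0.5·1)/22 = 100·3.5/22 = 15.91.

15.9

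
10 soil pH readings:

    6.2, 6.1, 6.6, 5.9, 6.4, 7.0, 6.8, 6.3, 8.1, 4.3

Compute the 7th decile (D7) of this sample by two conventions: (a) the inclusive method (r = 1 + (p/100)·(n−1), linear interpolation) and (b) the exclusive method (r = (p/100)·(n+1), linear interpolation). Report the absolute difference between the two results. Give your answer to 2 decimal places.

0.08

Sorted: 4.3, 5.9, 6.1, 6.2, 6.3, 6.4, 6.6, 6.8, 7.0, 8.1.
n = 10.
(a) r = 7.3; between ranks 7 (6.6) and 8 (6.8): 6.66.
(b) r = 7.7; between ranks 7 (6.6) and 8 (6.8): 6.74.
|6.66 − 6.74| = 0.08.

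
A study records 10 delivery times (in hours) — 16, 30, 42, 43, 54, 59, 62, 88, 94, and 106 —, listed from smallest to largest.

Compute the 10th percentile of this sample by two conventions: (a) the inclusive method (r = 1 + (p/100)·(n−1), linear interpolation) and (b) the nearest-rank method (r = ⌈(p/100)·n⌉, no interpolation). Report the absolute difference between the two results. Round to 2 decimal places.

n = 10.
(a) r = 1.9; between ranks 1 (16) and 2 (30): 28.6.
(b) the nearest-rank method: rank 1 → 16.
|28.6 − 16| = 12.6.

12.60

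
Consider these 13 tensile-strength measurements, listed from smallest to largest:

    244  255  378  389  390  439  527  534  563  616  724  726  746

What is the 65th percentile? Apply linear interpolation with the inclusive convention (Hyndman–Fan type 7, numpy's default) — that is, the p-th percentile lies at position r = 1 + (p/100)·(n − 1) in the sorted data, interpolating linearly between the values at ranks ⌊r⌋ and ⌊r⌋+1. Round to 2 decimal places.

n = 13.
r = 1 + (65/100)·(13 − 1) = 1 + 7.8 = 8.8.
Rank 8 is 534 and rank 9 is 563.
Interpolate: 534 + 0.8·(563 − 534) = 534 + 0.8·29 = 557.2.

557.20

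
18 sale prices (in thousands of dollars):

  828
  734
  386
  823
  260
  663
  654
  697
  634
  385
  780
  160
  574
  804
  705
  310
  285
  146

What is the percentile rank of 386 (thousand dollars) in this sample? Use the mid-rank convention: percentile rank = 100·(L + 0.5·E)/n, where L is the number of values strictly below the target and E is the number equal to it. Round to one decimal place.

Sorted: 146, 160, 260, 285, 310, 385, 386, 574, 634, 654, 663, 697, 705, 734, 780, 804, 823, 828.
Count below 386: L = 6; count equal: E = 1; n = 18.
Percentile rank = 100·(6 + 0.5·1)/18 = 100·6.5/18 = 36.11.

36.1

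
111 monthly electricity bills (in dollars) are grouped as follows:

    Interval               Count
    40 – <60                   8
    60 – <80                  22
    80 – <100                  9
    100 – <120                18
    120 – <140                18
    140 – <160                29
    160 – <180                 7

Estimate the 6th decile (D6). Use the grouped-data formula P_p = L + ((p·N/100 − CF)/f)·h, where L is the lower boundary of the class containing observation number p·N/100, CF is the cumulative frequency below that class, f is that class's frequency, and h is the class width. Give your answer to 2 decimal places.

130.67

N = 111; target position k = 60/100 · 111 = 66.6.
Cumulative frequencies: 8, 30, 39, 57, 75, 104, 111.
Observation 66.6 falls in the class 120 – <140.
L = 120, CF = 57, f = 18, h = 20.
P60 = 120 + ((66.6 − 57)/18)·20 = 120 + 10.6667 = 130.667.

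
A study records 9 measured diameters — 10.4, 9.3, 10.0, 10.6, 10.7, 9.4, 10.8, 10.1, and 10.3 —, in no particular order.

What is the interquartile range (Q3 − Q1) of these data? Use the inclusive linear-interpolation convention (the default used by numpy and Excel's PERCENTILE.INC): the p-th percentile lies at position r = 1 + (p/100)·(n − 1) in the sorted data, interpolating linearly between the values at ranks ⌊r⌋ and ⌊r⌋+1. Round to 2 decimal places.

0.60

Sorted: 9.3, 9.4, 10.0, 10.1, 10.3, 10.4, 10.6, 10.7, 10.8.
n = 9.
P25: r = 3 (integer) → 10.
P75: r = 7 (integer) → 10.6.
Difference: 10.6 − 10 = 0.6.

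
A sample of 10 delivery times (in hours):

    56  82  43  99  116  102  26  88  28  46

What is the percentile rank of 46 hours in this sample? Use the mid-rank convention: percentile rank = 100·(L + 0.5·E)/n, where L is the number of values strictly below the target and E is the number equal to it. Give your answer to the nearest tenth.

Sorted: 26, 28, 43, 46, 56, 82, 88, 99, 102, 116.
Count below 46: L = 3; count equal: E = 1; n = 10.
Percentile rank = 100·(3 + 0.5·1)/10 = 100·3.5/10 = 35.

35.0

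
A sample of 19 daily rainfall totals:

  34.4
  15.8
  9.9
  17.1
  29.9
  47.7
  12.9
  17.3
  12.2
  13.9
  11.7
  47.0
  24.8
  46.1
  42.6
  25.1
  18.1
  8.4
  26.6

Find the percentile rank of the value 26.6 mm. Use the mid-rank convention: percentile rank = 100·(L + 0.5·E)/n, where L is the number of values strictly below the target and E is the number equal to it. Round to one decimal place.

65.8

Sorted: 8.4, 9.9, 11.7, 12.2, 12.9, 13.9, 15.8, 17.1, 17.3, 18.1, 24.8, 25.1, 26.6, 29.9, 34.4, 42.6, 46.1, 47.0, 47.7.
Count below 26.6: L = 12; count equal: E = 1; n = 19.
Percentile rank = 100·(12 + 0.5·1)/19 = 100·12.5/19 = 65.79.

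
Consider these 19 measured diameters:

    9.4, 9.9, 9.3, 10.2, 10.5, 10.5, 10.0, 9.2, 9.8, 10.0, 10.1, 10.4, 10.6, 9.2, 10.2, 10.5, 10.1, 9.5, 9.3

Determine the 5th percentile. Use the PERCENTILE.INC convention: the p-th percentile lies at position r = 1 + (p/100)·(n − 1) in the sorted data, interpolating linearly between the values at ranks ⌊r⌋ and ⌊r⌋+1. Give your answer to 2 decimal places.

Sorted: 9.2, 9.2, 9.3, 9.3, 9.4, 9.5, 9.8, 9.9, 10.0, 10.0, 10.1, 10.1, 10.2, 10.2, 10.4, 10.5, 10.5, 10.5, 10.6.
n = 19.
r = 1 + (5/100)·(19 − 1) = 1 + 0.9 = 1.9.
Rank 1 is 9.2 and rank 2 is 9.2.
Interpolate: 9.2 + 0.9·(9.2 − 9.2) = 9.2 + 0.9·0 = 9.2.

9.20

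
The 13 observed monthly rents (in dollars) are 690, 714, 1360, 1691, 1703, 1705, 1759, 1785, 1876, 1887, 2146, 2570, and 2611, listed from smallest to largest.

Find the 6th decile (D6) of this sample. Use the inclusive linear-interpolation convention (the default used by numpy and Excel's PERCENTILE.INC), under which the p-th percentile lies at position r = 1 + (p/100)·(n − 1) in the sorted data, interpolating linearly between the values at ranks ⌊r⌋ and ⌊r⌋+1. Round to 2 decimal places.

1803.20

n = 13.
r = 1 + (60/100)·(13 − 1) = 1 + 7.2 = 8.2.
Rank 8 is 1785 and rank 9 is 1876.
Interpolate: 1785 + 0.2·(1876 − 1785) = 1785 + 0.2·91 = 1803.2.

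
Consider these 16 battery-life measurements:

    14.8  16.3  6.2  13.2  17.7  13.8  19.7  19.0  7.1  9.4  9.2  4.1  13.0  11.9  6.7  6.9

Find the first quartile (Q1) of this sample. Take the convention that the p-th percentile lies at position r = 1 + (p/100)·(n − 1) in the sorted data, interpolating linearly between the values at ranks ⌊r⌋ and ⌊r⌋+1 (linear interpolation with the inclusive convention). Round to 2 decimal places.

7.05

Sorted: 4.1, 6.2, 6.7, 6.9, 7.1, 9.2, 9.4, 11.9, 13.0, 13.2, 13.8, 14.8, 16.3, 17.7, 19.0, 19.7.
n = 16.
r = 1 + (25/100)·(16 − 1) = 1 + 3.75 = 4.75.
Rank 4 is 6.9 and rank 5 is 7.1.
Interpolate: 6.9 + 0.75·(7.1 − 6.9) = 6.9 + 0.75·0.2 = 7.05.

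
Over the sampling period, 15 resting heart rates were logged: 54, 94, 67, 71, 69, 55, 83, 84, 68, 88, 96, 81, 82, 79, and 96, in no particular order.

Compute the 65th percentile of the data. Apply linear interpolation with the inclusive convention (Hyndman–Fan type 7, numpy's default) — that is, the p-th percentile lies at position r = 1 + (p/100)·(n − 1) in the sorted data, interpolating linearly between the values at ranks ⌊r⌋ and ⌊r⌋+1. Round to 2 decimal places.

Sorted: 54, 55, 67, 68, 69, 71, 79, 81, 82, 83, 84, 88, 94, 96, 96.
n = 15.
r = 1 + (65/100)·(15 − 1) = 1 + 9.1 = 10.1.
Rank 10 is 83 and rank 11 is 84.
Interpolate: 83 + 0.1·(84 − 83) = 83 + 0.1·1 = 83.1.

83.10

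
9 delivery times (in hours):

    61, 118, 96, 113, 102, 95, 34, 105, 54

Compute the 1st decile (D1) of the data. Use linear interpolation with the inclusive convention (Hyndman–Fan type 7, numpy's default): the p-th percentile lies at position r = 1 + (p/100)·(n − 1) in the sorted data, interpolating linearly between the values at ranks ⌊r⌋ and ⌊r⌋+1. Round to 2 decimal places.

Sorted: 34, 54, 61, 95, 96, 102, 105, 113, 118.
n = 9.
r = 1 + (10/100)·(9 − 1) = 1 + 0.8 = 1.8.
Rank 1 is 34 and rank 2 is 54.
Interpolate: 34 + 0.8·(54 − 34) = 34 + 0.8·20 = 50.

50.00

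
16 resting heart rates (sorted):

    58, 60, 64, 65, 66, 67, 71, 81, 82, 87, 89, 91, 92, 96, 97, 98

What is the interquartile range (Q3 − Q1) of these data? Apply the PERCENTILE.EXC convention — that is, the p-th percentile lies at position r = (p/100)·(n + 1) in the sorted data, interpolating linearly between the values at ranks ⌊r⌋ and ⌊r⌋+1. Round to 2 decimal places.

n = 16.
P25: r = 4.25; ranks 4–5 are 65, 66; interpolating gives 65.25.
P75: r = 12.75; ranks 12–13 are 91, 92; interpolating gives 91.75.
Difference: 91.75 − 65.25 = 26.5.

26.50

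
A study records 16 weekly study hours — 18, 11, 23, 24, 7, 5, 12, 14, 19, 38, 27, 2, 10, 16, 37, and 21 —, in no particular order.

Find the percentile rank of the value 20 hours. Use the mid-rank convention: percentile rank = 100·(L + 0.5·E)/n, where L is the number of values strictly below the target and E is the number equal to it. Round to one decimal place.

62.5

Sorted: 2, 5, 7, 10, 11, 12, 14, 16, 18, 19, 21, 23, 24, 27, 37, 38.
Count below 20: L = 10; count equal: E = 0; n = 16.
Percentile rank = 100·(10 + 0.5·0)/16 = 100·10/16 = 62.5.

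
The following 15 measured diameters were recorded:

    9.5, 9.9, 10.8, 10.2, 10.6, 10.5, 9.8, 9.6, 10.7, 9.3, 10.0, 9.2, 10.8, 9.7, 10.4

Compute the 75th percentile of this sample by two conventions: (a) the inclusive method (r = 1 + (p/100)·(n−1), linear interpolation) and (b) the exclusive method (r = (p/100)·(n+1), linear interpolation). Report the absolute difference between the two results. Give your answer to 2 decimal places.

Sorted: 9.2, 9.3, 9.5, 9.6, 9.7, 9.8, 9.9, 10.0, 10.2, 10.4, 10.5, 10.6, 10.7, 10.8, 10.8.
n = 15.
(a) r = 11.5; between ranks 11 (10.5) and 12 (10.6): 10.55.
(b) r = 12 → value at rank 12 = 10.6.
|10.55 − 10.6| = 0.05.

0.05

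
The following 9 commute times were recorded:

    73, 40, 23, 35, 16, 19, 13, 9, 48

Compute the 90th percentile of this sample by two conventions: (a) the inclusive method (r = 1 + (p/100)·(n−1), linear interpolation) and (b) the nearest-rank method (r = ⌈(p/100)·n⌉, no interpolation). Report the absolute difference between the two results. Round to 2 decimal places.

Sorted: 9, 13, 16, 19, 23, 35, 40, 48, 73.
n = 9.
(a) r = 8.2; between ranks 8 (48) and 9 (73): 53.
(b) the nearest-rank method: rank 9 → 73.
|53 − 73| = 20.

20.00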